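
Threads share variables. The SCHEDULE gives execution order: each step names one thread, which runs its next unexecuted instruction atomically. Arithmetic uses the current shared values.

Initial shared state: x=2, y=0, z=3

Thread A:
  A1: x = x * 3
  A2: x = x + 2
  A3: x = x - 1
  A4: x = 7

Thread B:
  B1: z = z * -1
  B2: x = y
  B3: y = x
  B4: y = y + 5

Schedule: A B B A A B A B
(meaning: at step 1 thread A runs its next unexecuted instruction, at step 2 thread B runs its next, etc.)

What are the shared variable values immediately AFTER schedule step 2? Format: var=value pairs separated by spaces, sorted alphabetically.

Answer: x=6 y=0 z=-3

Derivation:
Step 1: thread A executes A1 (x = x * 3). Shared: x=6 y=0 z=3. PCs: A@1 B@0
Step 2: thread B executes B1 (z = z * -1). Shared: x=6 y=0 z=-3. PCs: A@1 B@1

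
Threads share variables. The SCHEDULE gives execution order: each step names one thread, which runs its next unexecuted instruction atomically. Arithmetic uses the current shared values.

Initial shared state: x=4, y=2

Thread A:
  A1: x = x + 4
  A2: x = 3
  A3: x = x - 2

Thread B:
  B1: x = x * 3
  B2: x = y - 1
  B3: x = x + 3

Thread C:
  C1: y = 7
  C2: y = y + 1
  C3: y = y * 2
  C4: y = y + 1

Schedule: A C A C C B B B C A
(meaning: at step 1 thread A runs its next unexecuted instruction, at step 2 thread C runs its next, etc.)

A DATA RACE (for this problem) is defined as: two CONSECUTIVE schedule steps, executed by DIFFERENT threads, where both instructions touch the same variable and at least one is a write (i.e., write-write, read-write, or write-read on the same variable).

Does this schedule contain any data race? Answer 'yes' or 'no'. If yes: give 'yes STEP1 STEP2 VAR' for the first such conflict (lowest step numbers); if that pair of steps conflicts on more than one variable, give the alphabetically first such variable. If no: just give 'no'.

Steps 1,2: A(r=x,w=x) vs C(r=-,w=y). No conflict.
Steps 2,3: C(r=-,w=y) vs A(r=-,w=x). No conflict.
Steps 3,4: A(r=-,w=x) vs C(r=y,w=y). No conflict.
Steps 4,5: same thread (C). No race.
Steps 5,6: C(r=y,w=y) vs B(r=x,w=x). No conflict.
Steps 6,7: same thread (B). No race.
Steps 7,8: same thread (B). No race.
Steps 8,9: B(r=x,w=x) vs C(r=y,w=y). No conflict.
Steps 9,10: C(r=y,w=y) vs A(r=x,w=x). No conflict.

Answer: no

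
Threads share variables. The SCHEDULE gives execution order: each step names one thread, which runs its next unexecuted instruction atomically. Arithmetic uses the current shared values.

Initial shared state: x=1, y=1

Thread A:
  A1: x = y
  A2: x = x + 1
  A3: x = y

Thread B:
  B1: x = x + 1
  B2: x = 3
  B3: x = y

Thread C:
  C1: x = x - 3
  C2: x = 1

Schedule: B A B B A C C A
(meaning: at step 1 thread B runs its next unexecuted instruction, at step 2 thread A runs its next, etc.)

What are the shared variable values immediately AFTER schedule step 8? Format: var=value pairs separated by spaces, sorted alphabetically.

Answer: x=1 y=1

Derivation:
Step 1: thread B executes B1 (x = x + 1). Shared: x=2 y=1. PCs: A@0 B@1 C@0
Step 2: thread A executes A1 (x = y). Shared: x=1 y=1. PCs: A@1 B@1 C@0
Step 3: thread B executes B2 (x = 3). Shared: x=3 y=1. PCs: A@1 B@2 C@0
Step 4: thread B executes B3 (x = y). Shared: x=1 y=1. PCs: A@1 B@3 C@0
Step 5: thread A executes A2 (x = x + 1). Shared: x=2 y=1. PCs: A@2 B@3 C@0
Step 6: thread C executes C1 (x = x - 3). Shared: x=-1 y=1. PCs: A@2 B@3 C@1
Step 7: thread C executes C2 (x = 1). Shared: x=1 y=1. PCs: A@2 B@3 C@2
Step 8: thread A executes A3 (x = y). Shared: x=1 y=1. PCs: A@3 B@3 C@2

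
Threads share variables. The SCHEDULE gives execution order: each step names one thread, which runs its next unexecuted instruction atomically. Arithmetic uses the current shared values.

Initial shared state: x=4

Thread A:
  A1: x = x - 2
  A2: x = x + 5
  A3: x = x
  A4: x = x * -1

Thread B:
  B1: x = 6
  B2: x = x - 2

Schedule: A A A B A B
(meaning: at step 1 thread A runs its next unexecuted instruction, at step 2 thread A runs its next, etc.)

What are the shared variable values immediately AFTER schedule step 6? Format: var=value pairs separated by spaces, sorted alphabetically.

Step 1: thread A executes A1 (x = x - 2). Shared: x=2. PCs: A@1 B@0
Step 2: thread A executes A2 (x = x + 5). Shared: x=7. PCs: A@2 B@0
Step 3: thread A executes A3 (x = x). Shared: x=7. PCs: A@3 B@0
Step 4: thread B executes B1 (x = 6). Shared: x=6. PCs: A@3 B@1
Step 5: thread A executes A4 (x = x * -1). Shared: x=-6. PCs: A@4 B@1
Step 6: thread B executes B2 (x = x - 2). Shared: x=-8. PCs: A@4 B@2

Answer: x=-8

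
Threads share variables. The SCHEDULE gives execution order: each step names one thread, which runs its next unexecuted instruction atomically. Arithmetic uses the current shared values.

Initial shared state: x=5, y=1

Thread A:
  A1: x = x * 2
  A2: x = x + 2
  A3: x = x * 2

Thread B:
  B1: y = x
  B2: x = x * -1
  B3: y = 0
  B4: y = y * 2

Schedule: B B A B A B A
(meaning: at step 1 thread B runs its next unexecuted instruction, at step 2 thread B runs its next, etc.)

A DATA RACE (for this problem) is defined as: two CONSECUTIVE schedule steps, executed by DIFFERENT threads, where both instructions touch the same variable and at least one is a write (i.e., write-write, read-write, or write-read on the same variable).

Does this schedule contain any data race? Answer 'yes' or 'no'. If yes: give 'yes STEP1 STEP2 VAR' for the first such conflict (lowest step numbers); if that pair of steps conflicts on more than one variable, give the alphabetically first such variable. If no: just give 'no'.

Answer: yes 2 3 x

Derivation:
Steps 1,2: same thread (B). No race.
Steps 2,3: B(x = x * -1) vs A(x = x * 2). RACE on x (W-W).
Steps 3,4: A(r=x,w=x) vs B(r=-,w=y). No conflict.
Steps 4,5: B(r=-,w=y) vs A(r=x,w=x). No conflict.
Steps 5,6: A(r=x,w=x) vs B(r=y,w=y). No conflict.
Steps 6,7: B(r=y,w=y) vs A(r=x,w=x). No conflict.
First conflict at steps 2,3.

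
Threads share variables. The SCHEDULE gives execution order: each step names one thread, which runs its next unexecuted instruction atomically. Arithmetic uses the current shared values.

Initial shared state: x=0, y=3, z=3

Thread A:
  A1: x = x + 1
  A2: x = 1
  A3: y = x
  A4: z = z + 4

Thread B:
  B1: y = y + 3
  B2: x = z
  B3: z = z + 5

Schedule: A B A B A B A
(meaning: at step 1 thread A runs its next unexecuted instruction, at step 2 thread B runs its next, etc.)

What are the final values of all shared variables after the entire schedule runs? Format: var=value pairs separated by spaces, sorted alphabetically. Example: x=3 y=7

Step 1: thread A executes A1 (x = x + 1). Shared: x=1 y=3 z=3. PCs: A@1 B@0
Step 2: thread B executes B1 (y = y + 3). Shared: x=1 y=6 z=3. PCs: A@1 B@1
Step 3: thread A executes A2 (x = 1). Shared: x=1 y=6 z=3. PCs: A@2 B@1
Step 4: thread B executes B2 (x = z). Shared: x=3 y=6 z=3. PCs: A@2 B@2
Step 5: thread A executes A3 (y = x). Shared: x=3 y=3 z=3. PCs: A@3 B@2
Step 6: thread B executes B3 (z = z + 5). Shared: x=3 y=3 z=8. PCs: A@3 B@3
Step 7: thread A executes A4 (z = z + 4). Shared: x=3 y=3 z=12. PCs: A@4 B@3

Answer: x=3 y=3 z=12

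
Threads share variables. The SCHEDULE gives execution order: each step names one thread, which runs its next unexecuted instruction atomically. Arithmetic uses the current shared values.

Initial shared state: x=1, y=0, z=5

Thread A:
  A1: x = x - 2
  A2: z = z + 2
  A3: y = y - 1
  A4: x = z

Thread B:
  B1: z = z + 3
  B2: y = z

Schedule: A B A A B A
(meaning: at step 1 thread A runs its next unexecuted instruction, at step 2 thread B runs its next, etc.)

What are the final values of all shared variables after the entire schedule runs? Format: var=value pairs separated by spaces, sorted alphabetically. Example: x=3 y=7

Step 1: thread A executes A1 (x = x - 2). Shared: x=-1 y=0 z=5. PCs: A@1 B@0
Step 2: thread B executes B1 (z = z + 3). Shared: x=-1 y=0 z=8. PCs: A@1 B@1
Step 3: thread A executes A2 (z = z + 2). Shared: x=-1 y=0 z=10. PCs: A@2 B@1
Step 4: thread A executes A3 (y = y - 1). Shared: x=-1 y=-1 z=10. PCs: A@3 B@1
Step 5: thread B executes B2 (y = z). Shared: x=-1 y=10 z=10. PCs: A@3 B@2
Step 6: thread A executes A4 (x = z). Shared: x=10 y=10 z=10. PCs: A@4 B@2

Answer: x=10 y=10 z=10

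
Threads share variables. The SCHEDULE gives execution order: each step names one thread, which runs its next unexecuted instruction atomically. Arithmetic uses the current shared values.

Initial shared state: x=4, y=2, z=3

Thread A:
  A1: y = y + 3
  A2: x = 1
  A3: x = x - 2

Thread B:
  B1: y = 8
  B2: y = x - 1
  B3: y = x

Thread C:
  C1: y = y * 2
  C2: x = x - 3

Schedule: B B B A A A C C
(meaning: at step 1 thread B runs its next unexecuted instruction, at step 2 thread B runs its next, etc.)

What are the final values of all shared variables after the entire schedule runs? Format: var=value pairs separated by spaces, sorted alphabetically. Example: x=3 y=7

Step 1: thread B executes B1 (y = 8). Shared: x=4 y=8 z=3. PCs: A@0 B@1 C@0
Step 2: thread B executes B2 (y = x - 1). Shared: x=4 y=3 z=3. PCs: A@0 B@2 C@0
Step 3: thread B executes B3 (y = x). Shared: x=4 y=4 z=3. PCs: A@0 B@3 C@0
Step 4: thread A executes A1 (y = y + 3). Shared: x=4 y=7 z=3. PCs: A@1 B@3 C@0
Step 5: thread A executes A2 (x = 1). Shared: x=1 y=7 z=3. PCs: A@2 B@3 C@0
Step 6: thread A executes A3 (x = x - 2). Shared: x=-1 y=7 z=3. PCs: A@3 B@3 C@0
Step 7: thread C executes C1 (y = y * 2). Shared: x=-1 y=14 z=3. PCs: A@3 B@3 C@1
Step 8: thread C executes C2 (x = x - 3). Shared: x=-4 y=14 z=3. PCs: A@3 B@3 C@2

Answer: x=-4 y=14 z=3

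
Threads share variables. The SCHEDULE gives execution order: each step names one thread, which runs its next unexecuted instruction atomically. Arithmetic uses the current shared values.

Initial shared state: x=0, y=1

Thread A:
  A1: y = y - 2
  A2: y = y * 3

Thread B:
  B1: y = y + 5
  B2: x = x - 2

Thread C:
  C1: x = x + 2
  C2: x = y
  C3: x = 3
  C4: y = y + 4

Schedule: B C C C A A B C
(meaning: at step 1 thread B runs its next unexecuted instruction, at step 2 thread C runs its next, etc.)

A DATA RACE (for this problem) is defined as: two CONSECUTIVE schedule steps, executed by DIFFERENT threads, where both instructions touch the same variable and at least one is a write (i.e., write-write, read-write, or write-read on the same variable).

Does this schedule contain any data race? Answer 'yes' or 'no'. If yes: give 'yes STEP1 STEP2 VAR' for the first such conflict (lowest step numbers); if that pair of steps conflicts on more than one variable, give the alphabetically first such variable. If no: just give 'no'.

Steps 1,2: B(r=y,w=y) vs C(r=x,w=x). No conflict.
Steps 2,3: same thread (C). No race.
Steps 3,4: same thread (C). No race.
Steps 4,5: C(r=-,w=x) vs A(r=y,w=y). No conflict.
Steps 5,6: same thread (A). No race.
Steps 6,7: A(r=y,w=y) vs B(r=x,w=x). No conflict.
Steps 7,8: B(r=x,w=x) vs C(r=y,w=y). No conflict.

Answer: no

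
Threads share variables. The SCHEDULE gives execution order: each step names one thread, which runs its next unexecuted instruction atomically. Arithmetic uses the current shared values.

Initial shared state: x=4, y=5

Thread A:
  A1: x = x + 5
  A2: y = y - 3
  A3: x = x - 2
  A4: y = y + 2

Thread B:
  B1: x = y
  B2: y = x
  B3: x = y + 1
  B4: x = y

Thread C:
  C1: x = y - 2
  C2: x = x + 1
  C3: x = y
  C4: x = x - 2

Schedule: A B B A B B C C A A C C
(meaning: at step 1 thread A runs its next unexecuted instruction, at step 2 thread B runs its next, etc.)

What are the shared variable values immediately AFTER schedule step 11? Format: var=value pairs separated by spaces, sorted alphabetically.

Step 1: thread A executes A1 (x = x + 5). Shared: x=9 y=5. PCs: A@1 B@0 C@0
Step 2: thread B executes B1 (x = y). Shared: x=5 y=5. PCs: A@1 B@1 C@0
Step 3: thread B executes B2 (y = x). Shared: x=5 y=5. PCs: A@1 B@2 C@0
Step 4: thread A executes A2 (y = y - 3). Shared: x=5 y=2. PCs: A@2 B@2 C@0
Step 5: thread B executes B3 (x = y + 1). Shared: x=3 y=2. PCs: A@2 B@3 C@0
Step 6: thread B executes B4 (x = y). Shared: x=2 y=2. PCs: A@2 B@4 C@0
Step 7: thread C executes C1 (x = y - 2). Shared: x=0 y=2. PCs: A@2 B@4 C@1
Step 8: thread C executes C2 (x = x + 1). Shared: x=1 y=2. PCs: A@2 B@4 C@2
Step 9: thread A executes A3 (x = x - 2). Shared: x=-1 y=2. PCs: A@3 B@4 C@2
Step 10: thread A executes A4 (y = y + 2). Shared: x=-1 y=4. PCs: A@4 B@4 C@2
Step 11: thread C executes C3 (x = y). Shared: x=4 y=4. PCs: A@4 B@4 C@3

Answer: x=4 y=4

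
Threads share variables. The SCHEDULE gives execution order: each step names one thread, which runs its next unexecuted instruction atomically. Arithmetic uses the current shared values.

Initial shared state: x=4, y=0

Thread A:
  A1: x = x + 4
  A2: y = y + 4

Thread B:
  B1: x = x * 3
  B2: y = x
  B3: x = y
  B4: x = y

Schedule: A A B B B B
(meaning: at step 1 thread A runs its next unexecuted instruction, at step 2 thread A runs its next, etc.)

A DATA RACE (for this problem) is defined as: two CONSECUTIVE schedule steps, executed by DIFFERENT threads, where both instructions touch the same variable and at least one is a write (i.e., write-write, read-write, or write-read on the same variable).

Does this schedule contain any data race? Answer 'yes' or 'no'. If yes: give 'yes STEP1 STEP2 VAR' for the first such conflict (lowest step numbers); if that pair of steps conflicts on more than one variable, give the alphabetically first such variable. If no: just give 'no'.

Steps 1,2: same thread (A). No race.
Steps 2,3: A(r=y,w=y) vs B(r=x,w=x). No conflict.
Steps 3,4: same thread (B). No race.
Steps 4,5: same thread (B). No race.
Steps 5,6: same thread (B). No race.

Answer: no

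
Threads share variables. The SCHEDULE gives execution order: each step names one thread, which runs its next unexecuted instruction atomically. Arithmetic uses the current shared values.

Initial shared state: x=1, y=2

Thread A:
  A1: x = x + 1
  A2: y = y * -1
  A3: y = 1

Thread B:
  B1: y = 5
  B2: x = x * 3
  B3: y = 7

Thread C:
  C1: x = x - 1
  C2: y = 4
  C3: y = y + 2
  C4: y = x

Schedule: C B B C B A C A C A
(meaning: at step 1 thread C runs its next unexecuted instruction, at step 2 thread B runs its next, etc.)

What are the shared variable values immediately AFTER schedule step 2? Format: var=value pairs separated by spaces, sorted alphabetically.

Step 1: thread C executes C1 (x = x - 1). Shared: x=0 y=2. PCs: A@0 B@0 C@1
Step 2: thread B executes B1 (y = 5). Shared: x=0 y=5. PCs: A@0 B@1 C@1

Answer: x=0 y=5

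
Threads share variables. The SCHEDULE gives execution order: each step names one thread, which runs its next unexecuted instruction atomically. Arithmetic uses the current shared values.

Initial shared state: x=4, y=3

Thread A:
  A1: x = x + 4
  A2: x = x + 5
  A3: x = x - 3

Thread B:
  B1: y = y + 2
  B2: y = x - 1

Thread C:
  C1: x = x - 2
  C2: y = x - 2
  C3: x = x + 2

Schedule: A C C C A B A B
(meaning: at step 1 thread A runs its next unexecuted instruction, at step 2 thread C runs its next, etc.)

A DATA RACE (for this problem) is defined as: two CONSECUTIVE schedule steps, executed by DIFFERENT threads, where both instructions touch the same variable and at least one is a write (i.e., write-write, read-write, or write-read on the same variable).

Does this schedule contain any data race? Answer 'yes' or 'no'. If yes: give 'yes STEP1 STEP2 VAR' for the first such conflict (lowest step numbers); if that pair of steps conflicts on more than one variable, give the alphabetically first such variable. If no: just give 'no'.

Steps 1,2: A(x = x + 4) vs C(x = x - 2). RACE on x (W-W).
Steps 2,3: same thread (C). No race.
Steps 3,4: same thread (C). No race.
Steps 4,5: C(x = x + 2) vs A(x = x + 5). RACE on x (W-W).
Steps 5,6: A(r=x,w=x) vs B(r=y,w=y). No conflict.
Steps 6,7: B(r=y,w=y) vs A(r=x,w=x). No conflict.
Steps 7,8: A(x = x - 3) vs B(y = x - 1). RACE on x (W-R).
First conflict at steps 1,2.

Answer: yes 1 2 x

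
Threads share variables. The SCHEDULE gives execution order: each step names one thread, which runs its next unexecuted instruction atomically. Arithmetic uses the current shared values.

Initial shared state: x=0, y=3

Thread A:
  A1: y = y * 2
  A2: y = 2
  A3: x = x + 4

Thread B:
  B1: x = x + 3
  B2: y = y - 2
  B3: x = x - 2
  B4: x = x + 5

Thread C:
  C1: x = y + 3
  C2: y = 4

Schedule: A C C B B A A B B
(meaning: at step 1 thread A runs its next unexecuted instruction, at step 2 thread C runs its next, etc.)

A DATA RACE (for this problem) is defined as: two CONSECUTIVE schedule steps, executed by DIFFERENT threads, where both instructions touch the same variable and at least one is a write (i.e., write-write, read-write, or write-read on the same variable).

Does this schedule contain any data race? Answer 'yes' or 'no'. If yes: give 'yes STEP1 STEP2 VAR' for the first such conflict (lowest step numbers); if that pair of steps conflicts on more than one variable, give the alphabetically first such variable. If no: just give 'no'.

Answer: yes 1 2 y

Derivation:
Steps 1,2: A(y = y * 2) vs C(x = y + 3). RACE on y (W-R).
Steps 2,3: same thread (C). No race.
Steps 3,4: C(r=-,w=y) vs B(r=x,w=x). No conflict.
Steps 4,5: same thread (B). No race.
Steps 5,6: B(y = y - 2) vs A(y = 2). RACE on y (W-W).
Steps 6,7: same thread (A). No race.
Steps 7,8: A(x = x + 4) vs B(x = x - 2). RACE on x (W-W).
Steps 8,9: same thread (B). No race.
First conflict at steps 1,2.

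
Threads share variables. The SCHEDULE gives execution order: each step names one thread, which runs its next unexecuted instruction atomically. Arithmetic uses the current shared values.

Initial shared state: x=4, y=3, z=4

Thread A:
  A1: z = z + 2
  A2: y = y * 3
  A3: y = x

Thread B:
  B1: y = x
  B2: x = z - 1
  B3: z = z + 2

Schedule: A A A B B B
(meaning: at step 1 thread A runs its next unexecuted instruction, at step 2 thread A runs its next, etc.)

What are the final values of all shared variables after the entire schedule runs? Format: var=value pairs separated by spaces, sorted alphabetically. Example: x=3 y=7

Answer: x=5 y=4 z=8

Derivation:
Step 1: thread A executes A1 (z = z + 2). Shared: x=4 y=3 z=6. PCs: A@1 B@0
Step 2: thread A executes A2 (y = y * 3). Shared: x=4 y=9 z=6. PCs: A@2 B@0
Step 3: thread A executes A3 (y = x). Shared: x=4 y=4 z=6. PCs: A@3 B@0
Step 4: thread B executes B1 (y = x). Shared: x=4 y=4 z=6. PCs: A@3 B@1
Step 5: thread B executes B2 (x = z - 1). Shared: x=5 y=4 z=6. PCs: A@3 B@2
Step 6: thread B executes B3 (z = z + 2). Shared: x=5 y=4 z=8. PCs: A@3 B@3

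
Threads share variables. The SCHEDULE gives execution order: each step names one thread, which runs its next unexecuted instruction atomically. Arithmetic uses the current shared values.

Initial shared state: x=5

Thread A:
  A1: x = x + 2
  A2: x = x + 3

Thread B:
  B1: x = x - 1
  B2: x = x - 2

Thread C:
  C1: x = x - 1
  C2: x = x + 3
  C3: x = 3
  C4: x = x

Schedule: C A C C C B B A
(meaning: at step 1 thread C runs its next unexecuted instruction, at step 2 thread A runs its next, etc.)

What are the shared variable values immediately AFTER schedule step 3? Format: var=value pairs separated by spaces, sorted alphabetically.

Answer: x=9

Derivation:
Step 1: thread C executes C1 (x = x - 1). Shared: x=4. PCs: A@0 B@0 C@1
Step 2: thread A executes A1 (x = x + 2). Shared: x=6. PCs: A@1 B@0 C@1
Step 3: thread C executes C2 (x = x + 3). Shared: x=9. PCs: A@1 B@0 C@2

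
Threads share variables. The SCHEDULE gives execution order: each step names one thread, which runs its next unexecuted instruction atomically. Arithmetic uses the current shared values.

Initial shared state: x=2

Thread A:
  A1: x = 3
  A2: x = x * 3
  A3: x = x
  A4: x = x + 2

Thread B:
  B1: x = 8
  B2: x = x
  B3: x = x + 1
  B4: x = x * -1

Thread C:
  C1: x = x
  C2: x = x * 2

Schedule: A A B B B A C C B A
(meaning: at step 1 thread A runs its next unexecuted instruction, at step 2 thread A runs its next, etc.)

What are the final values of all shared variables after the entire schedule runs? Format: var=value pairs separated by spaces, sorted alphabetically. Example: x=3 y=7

Step 1: thread A executes A1 (x = 3). Shared: x=3. PCs: A@1 B@0 C@0
Step 2: thread A executes A2 (x = x * 3). Shared: x=9. PCs: A@2 B@0 C@0
Step 3: thread B executes B1 (x = 8). Shared: x=8. PCs: A@2 B@1 C@0
Step 4: thread B executes B2 (x = x). Shared: x=8. PCs: A@2 B@2 C@0
Step 5: thread B executes B3 (x = x + 1). Shared: x=9. PCs: A@2 B@3 C@0
Step 6: thread A executes A3 (x = x). Shared: x=9. PCs: A@3 B@3 C@0
Step 7: thread C executes C1 (x = x). Shared: x=9. PCs: A@3 B@3 C@1
Step 8: thread C executes C2 (x = x * 2). Shared: x=18. PCs: A@3 B@3 C@2
Step 9: thread B executes B4 (x = x * -1). Shared: x=-18. PCs: A@3 B@4 C@2
Step 10: thread A executes A4 (x = x + 2). Shared: x=-16. PCs: A@4 B@4 C@2

Answer: x=-16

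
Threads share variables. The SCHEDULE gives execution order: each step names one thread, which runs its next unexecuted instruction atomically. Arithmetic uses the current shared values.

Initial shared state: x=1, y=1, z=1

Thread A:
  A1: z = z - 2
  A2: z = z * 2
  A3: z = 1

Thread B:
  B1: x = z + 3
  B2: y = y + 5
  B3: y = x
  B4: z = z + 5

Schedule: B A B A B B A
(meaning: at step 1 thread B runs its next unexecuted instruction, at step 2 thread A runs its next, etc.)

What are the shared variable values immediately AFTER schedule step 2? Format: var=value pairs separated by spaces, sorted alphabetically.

Step 1: thread B executes B1 (x = z + 3). Shared: x=4 y=1 z=1. PCs: A@0 B@1
Step 2: thread A executes A1 (z = z - 2). Shared: x=4 y=1 z=-1. PCs: A@1 B@1

Answer: x=4 y=1 z=-1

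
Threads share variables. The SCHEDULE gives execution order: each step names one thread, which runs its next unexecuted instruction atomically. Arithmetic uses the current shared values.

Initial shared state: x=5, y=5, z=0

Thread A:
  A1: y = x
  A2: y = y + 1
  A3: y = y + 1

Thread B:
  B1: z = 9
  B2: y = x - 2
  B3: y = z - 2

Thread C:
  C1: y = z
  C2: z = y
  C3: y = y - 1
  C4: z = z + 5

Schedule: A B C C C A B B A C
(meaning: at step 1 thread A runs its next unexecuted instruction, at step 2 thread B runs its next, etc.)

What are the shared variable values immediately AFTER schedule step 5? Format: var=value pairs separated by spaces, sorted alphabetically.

Answer: x=5 y=8 z=9

Derivation:
Step 1: thread A executes A1 (y = x). Shared: x=5 y=5 z=0. PCs: A@1 B@0 C@0
Step 2: thread B executes B1 (z = 9). Shared: x=5 y=5 z=9. PCs: A@1 B@1 C@0
Step 3: thread C executes C1 (y = z). Shared: x=5 y=9 z=9. PCs: A@1 B@1 C@1
Step 4: thread C executes C2 (z = y). Shared: x=5 y=9 z=9. PCs: A@1 B@1 C@2
Step 5: thread C executes C3 (y = y - 1). Shared: x=5 y=8 z=9. PCs: A@1 B@1 C@3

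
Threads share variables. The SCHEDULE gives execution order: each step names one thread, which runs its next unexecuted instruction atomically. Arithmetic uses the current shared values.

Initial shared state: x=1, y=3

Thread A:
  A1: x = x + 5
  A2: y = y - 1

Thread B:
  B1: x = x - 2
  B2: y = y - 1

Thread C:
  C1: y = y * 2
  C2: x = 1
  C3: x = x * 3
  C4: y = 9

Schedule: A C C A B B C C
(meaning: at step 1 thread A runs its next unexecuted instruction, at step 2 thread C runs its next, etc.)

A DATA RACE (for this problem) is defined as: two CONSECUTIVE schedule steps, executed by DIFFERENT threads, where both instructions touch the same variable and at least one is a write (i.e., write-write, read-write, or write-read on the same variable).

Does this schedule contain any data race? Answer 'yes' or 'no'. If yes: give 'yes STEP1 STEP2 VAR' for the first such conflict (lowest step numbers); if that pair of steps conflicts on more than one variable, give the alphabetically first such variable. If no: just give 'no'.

Steps 1,2: A(r=x,w=x) vs C(r=y,w=y). No conflict.
Steps 2,3: same thread (C). No race.
Steps 3,4: C(r=-,w=x) vs A(r=y,w=y). No conflict.
Steps 4,5: A(r=y,w=y) vs B(r=x,w=x). No conflict.
Steps 5,6: same thread (B). No race.
Steps 6,7: B(r=y,w=y) vs C(r=x,w=x). No conflict.
Steps 7,8: same thread (C). No race.

Answer: no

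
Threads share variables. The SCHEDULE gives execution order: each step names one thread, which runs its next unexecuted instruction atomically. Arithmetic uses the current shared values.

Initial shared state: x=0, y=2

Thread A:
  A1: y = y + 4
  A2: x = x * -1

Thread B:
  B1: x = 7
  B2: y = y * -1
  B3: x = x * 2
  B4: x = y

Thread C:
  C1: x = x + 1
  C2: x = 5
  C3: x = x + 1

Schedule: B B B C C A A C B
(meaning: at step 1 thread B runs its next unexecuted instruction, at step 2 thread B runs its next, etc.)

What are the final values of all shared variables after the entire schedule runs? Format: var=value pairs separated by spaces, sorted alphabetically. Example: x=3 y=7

Answer: x=2 y=2

Derivation:
Step 1: thread B executes B1 (x = 7). Shared: x=7 y=2. PCs: A@0 B@1 C@0
Step 2: thread B executes B2 (y = y * -1). Shared: x=7 y=-2. PCs: A@0 B@2 C@0
Step 3: thread B executes B3 (x = x * 2). Shared: x=14 y=-2. PCs: A@0 B@3 C@0
Step 4: thread C executes C1 (x = x + 1). Shared: x=15 y=-2. PCs: A@0 B@3 C@1
Step 5: thread C executes C2 (x = 5). Shared: x=5 y=-2. PCs: A@0 B@3 C@2
Step 6: thread A executes A1 (y = y + 4). Shared: x=5 y=2. PCs: A@1 B@3 C@2
Step 7: thread A executes A2 (x = x * -1). Shared: x=-5 y=2. PCs: A@2 B@3 C@2
Step 8: thread C executes C3 (x = x + 1). Shared: x=-4 y=2. PCs: A@2 B@3 C@3
Step 9: thread B executes B4 (x = y). Shared: x=2 y=2. PCs: A@2 B@4 C@3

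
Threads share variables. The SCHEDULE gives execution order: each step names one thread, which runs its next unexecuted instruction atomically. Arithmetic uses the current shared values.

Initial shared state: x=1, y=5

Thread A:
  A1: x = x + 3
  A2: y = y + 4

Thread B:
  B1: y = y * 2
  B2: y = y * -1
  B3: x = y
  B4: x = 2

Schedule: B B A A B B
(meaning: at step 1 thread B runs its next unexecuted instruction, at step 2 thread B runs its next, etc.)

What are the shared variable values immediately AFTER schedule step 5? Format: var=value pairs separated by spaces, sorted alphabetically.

Answer: x=-6 y=-6

Derivation:
Step 1: thread B executes B1 (y = y * 2). Shared: x=1 y=10. PCs: A@0 B@1
Step 2: thread B executes B2 (y = y * -1). Shared: x=1 y=-10. PCs: A@0 B@2
Step 3: thread A executes A1 (x = x + 3). Shared: x=4 y=-10. PCs: A@1 B@2
Step 4: thread A executes A2 (y = y + 4). Shared: x=4 y=-6. PCs: A@2 B@2
Step 5: thread B executes B3 (x = y). Shared: x=-6 y=-6. PCs: A@2 B@3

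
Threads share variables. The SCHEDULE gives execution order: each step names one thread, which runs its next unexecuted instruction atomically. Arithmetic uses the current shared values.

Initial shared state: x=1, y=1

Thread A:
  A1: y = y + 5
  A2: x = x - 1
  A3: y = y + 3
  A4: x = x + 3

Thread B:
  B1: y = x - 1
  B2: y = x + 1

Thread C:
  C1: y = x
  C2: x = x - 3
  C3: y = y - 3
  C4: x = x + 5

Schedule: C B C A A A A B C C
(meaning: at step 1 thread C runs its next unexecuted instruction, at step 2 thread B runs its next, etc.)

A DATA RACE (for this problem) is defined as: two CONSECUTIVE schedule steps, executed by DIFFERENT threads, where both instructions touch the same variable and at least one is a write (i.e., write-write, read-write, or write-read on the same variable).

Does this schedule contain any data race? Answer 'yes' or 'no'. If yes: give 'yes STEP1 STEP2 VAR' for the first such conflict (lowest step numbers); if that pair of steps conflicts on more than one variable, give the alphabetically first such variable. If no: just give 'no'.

Answer: yes 1 2 y

Derivation:
Steps 1,2: C(y = x) vs B(y = x - 1). RACE on y (W-W).
Steps 2,3: B(y = x - 1) vs C(x = x - 3). RACE on x (R-W).
Steps 3,4: C(r=x,w=x) vs A(r=y,w=y). No conflict.
Steps 4,5: same thread (A). No race.
Steps 5,6: same thread (A). No race.
Steps 6,7: same thread (A). No race.
Steps 7,8: A(x = x + 3) vs B(y = x + 1). RACE on x (W-R).
Steps 8,9: B(y = x + 1) vs C(y = y - 3). RACE on y (W-W).
Steps 9,10: same thread (C). No race.
First conflict at steps 1,2.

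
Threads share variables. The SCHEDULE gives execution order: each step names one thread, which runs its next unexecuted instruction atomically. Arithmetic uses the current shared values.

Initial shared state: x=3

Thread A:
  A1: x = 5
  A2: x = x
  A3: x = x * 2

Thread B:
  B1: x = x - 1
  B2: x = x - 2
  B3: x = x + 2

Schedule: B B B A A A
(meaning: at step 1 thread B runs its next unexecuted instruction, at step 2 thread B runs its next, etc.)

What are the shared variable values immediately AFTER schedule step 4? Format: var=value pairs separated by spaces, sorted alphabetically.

Answer: x=5

Derivation:
Step 1: thread B executes B1 (x = x - 1). Shared: x=2. PCs: A@0 B@1
Step 2: thread B executes B2 (x = x - 2). Shared: x=0. PCs: A@0 B@2
Step 3: thread B executes B3 (x = x + 2). Shared: x=2. PCs: A@0 B@3
Step 4: thread A executes A1 (x = 5). Shared: x=5. PCs: A@1 B@3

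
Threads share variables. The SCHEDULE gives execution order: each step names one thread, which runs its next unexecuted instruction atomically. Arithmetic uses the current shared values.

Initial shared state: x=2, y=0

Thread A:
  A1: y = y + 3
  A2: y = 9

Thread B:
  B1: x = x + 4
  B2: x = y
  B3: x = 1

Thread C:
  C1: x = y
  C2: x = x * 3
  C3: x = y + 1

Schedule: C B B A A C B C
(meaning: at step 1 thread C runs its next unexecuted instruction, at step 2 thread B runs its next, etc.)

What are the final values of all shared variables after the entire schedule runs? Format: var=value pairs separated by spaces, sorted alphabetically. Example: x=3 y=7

Answer: x=10 y=9

Derivation:
Step 1: thread C executes C1 (x = y). Shared: x=0 y=0. PCs: A@0 B@0 C@1
Step 2: thread B executes B1 (x = x + 4). Shared: x=4 y=0. PCs: A@0 B@1 C@1
Step 3: thread B executes B2 (x = y). Shared: x=0 y=0. PCs: A@0 B@2 C@1
Step 4: thread A executes A1 (y = y + 3). Shared: x=0 y=3. PCs: A@1 B@2 C@1
Step 5: thread A executes A2 (y = 9). Shared: x=0 y=9. PCs: A@2 B@2 C@1
Step 6: thread C executes C2 (x = x * 3). Shared: x=0 y=9. PCs: A@2 B@2 C@2
Step 7: thread B executes B3 (x = 1). Shared: x=1 y=9. PCs: A@2 B@3 C@2
Step 8: thread C executes C3 (x = y + 1). Shared: x=10 y=9. PCs: A@2 B@3 C@3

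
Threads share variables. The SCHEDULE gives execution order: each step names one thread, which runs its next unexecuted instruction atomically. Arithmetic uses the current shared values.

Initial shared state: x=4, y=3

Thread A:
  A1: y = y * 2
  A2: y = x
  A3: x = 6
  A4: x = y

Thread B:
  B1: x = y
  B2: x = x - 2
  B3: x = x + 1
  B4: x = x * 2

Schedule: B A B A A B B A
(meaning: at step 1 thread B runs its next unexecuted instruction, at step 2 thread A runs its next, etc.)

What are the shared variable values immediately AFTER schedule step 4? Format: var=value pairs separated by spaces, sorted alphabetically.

Answer: x=1 y=1

Derivation:
Step 1: thread B executes B1 (x = y). Shared: x=3 y=3. PCs: A@0 B@1
Step 2: thread A executes A1 (y = y * 2). Shared: x=3 y=6. PCs: A@1 B@1
Step 3: thread B executes B2 (x = x - 2). Shared: x=1 y=6. PCs: A@1 B@2
Step 4: thread A executes A2 (y = x). Shared: x=1 y=1. PCs: A@2 B@2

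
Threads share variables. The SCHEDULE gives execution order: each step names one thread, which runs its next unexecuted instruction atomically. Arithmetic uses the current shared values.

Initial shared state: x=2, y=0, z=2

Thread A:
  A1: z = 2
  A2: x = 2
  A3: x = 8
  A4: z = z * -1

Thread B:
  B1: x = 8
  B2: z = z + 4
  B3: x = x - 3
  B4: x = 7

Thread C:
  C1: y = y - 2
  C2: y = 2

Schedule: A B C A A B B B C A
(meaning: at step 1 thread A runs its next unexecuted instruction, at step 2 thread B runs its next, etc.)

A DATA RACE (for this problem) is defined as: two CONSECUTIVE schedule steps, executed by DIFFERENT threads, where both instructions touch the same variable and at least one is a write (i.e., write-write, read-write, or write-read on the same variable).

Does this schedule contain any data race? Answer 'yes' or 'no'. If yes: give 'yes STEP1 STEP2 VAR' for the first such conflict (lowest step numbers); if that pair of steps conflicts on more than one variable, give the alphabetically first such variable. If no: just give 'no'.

Steps 1,2: A(r=-,w=z) vs B(r=-,w=x). No conflict.
Steps 2,3: B(r=-,w=x) vs C(r=y,w=y). No conflict.
Steps 3,4: C(r=y,w=y) vs A(r=-,w=x). No conflict.
Steps 4,5: same thread (A). No race.
Steps 5,6: A(r=-,w=x) vs B(r=z,w=z). No conflict.
Steps 6,7: same thread (B). No race.
Steps 7,8: same thread (B). No race.
Steps 8,9: B(r=-,w=x) vs C(r=-,w=y). No conflict.
Steps 9,10: C(r=-,w=y) vs A(r=z,w=z). No conflict.

Answer: no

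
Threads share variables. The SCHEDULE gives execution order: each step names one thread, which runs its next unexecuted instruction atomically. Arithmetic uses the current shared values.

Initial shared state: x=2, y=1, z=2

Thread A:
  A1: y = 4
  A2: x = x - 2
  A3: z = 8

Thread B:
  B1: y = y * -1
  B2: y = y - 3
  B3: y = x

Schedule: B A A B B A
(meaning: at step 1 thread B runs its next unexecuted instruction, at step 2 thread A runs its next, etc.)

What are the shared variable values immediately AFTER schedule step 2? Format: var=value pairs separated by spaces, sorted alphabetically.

Step 1: thread B executes B1 (y = y * -1). Shared: x=2 y=-1 z=2. PCs: A@0 B@1
Step 2: thread A executes A1 (y = 4). Shared: x=2 y=4 z=2. PCs: A@1 B@1

Answer: x=2 y=4 z=2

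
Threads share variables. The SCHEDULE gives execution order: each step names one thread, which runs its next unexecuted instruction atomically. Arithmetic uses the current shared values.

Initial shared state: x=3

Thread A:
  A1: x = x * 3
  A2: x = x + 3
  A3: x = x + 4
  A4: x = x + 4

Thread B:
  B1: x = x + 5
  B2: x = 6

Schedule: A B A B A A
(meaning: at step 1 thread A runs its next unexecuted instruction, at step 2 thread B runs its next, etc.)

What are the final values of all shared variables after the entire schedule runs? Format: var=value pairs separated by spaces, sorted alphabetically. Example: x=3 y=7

Answer: x=14

Derivation:
Step 1: thread A executes A1 (x = x * 3). Shared: x=9. PCs: A@1 B@0
Step 2: thread B executes B1 (x = x + 5). Shared: x=14. PCs: A@1 B@1
Step 3: thread A executes A2 (x = x + 3). Shared: x=17. PCs: A@2 B@1
Step 4: thread B executes B2 (x = 6). Shared: x=6. PCs: A@2 B@2
Step 5: thread A executes A3 (x = x + 4). Shared: x=10. PCs: A@3 B@2
Step 6: thread A executes A4 (x = x + 4). Shared: x=14. PCs: A@4 B@2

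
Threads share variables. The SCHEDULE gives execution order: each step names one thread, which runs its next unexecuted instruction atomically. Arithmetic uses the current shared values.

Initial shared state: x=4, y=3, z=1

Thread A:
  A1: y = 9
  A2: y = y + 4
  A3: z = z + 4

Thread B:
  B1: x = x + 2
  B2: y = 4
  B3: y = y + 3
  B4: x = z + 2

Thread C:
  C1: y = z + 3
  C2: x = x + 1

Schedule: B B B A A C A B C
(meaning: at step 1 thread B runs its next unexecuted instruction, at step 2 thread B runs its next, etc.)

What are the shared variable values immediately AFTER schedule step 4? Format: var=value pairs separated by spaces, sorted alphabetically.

Answer: x=6 y=9 z=1

Derivation:
Step 1: thread B executes B1 (x = x + 2). Shared: x=6 y=3 z=1. PCs: A@0 B@1 C@0
Step 2: thread B executes B2 (y = 4). Shared: x=6 y=4 z=1. PCs: A@0 B@2 C@0
Step 3: thread B executes B3 (y = y + 3). Shared: x=6 y=7 z=1. PCs: A@0 B@3 C@0
Step 4: thread A executes A1 (y = 9). Shared: x=6 y=9 z=1. PCs: A@1 B@3 C@0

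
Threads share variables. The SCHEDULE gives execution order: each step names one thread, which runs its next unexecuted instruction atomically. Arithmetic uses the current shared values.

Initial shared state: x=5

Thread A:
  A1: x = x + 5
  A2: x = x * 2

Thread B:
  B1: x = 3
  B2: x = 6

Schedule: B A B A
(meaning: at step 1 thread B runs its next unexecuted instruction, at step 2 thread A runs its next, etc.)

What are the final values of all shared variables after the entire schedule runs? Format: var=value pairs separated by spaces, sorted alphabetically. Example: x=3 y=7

Answer: x=12

Derivation:
Step 1: thread B executes B1 (x = 3). Shared: x=3. PCs: A@0 B@1
Step 2: thread A executes A1 (x = x + 5). Shared: x=8. PCs: A@1 B@1
Step 3: thread B executes B2 (x = 6). Shared: x=6. PCs: A@1 B@2
Step 4: thread A executes A2 (x = x * 2). Shared: x=12. PCs: A@2 B@2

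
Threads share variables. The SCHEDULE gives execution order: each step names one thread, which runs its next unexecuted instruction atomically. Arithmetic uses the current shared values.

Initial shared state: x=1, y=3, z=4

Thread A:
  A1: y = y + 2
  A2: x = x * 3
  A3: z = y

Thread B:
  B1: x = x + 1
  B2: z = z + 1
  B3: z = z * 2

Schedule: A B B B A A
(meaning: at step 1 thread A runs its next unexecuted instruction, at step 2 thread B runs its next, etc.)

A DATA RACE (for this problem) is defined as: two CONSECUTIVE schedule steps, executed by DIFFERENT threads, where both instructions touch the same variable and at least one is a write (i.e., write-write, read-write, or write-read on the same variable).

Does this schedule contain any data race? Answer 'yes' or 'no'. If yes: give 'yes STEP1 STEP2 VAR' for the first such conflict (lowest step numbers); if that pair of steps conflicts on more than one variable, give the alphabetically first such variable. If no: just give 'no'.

Steps 1,2: A(r=y,w=y) vs B(r=x,w=x). No conflict.
Steps 2,3: same thread (B). No race.
Steps 3,4: same thread (B). No race.
Steps 4,5: B(r=z,w=z) vs A(r=x,w=x). No conflict.
Steps 5,6: same thread (A). No race.

Answer: no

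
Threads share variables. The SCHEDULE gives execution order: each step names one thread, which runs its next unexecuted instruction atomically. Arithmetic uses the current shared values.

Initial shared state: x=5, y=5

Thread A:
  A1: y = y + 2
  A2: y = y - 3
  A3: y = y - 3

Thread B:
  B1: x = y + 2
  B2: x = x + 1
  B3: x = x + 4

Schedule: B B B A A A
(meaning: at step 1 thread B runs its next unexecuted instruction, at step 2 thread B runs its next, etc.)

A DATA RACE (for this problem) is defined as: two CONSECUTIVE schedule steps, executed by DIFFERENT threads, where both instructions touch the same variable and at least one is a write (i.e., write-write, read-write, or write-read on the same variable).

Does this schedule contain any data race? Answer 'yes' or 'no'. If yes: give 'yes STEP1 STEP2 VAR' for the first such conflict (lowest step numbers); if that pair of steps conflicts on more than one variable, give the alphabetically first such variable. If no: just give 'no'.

Steps 1,2: same thread (B). No race.
Steps 2,3: same thread (B). No race.
Steps 3,4: B(r=x,w=x) vs A(r=y,w=y). No conflict.
Steps 4,5: same thread (A). No race.
Steps 5,6: same thread (A). No race.

Answer: no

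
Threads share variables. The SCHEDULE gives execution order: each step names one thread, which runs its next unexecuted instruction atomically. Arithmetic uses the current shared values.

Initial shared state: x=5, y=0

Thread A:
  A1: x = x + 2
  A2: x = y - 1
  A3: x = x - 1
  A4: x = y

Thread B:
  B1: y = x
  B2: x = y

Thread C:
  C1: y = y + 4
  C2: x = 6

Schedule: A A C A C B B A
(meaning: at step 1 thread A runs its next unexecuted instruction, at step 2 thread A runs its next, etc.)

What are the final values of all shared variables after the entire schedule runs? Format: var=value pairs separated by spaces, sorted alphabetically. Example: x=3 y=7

Step 1: thread A executes A1 (x = x + 2). Shared: x=7 y=0. PCs: A@1 B@0 C@0
Step 2: thread A executes A2 (x = y - 1). Shared: x=-1 y=0. PCs: A@2 B@0 C@0
Step 3: thread C executes C1 (y = y + 4). Shared: x=-1 y=4. PCs: A@2 B@0 C@1
Step 4: thread A executes A3 (x = x - 1). Shared: x=-2 y=4. PCs: A@3 B@0 C@1
Step 5: thread C executes C2 (x = 6). Shared: x=6 y=4. PCs: A@3 B@0 C@2
Step 6: thread B executes B1 (y = x). Shared: x=6 y=6. PCs: A@3 B@1 C@2
Step 7: thread B executes B2 (x = y). Shared: x=6 y=6. PCs: A@3 B@2 C@2
Step 8: thread A executes A4 (x = y). Shared: x=6 y=6. PCs: A@4 B@2 C@2

Answer: x=6 y=6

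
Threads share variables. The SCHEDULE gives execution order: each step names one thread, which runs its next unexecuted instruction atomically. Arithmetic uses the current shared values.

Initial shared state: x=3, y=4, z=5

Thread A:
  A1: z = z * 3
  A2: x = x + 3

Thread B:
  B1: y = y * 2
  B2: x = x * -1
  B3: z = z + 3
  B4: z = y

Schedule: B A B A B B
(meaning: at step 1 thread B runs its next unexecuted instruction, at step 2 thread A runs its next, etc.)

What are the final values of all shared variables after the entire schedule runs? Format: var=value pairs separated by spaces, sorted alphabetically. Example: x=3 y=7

Step 1: thread B executes B1 (y = y * 2). Shared: x=3 y=8 z=5. PCs: A@0 B@1
Step 2: thread A executes A1 (z = z * 3). Shared: x=3 y=8 z=15. PCs: A@1 B@1
Step 3: thread B executes B2 (x = x * -1). Shared: x=-3 y=8 z=15. PCs: A@1 B@2
Step 4: thread A executes A2 (x = x + 3). Shared: x=0 y=8 z=15. PCs: A@2 B@2
Step 5: thread B executes B3 (z = z + 3). Shared: x=0 y=8 z=18. PCs: A@2 B@3
Step 6: thread B executes B4 (z = y). Shared: x=0 y=8 z=8. PCs: A@2 B@4

Answer: x=0 y=8 z=8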